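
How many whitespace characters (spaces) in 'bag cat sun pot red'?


\s matches whitespace characters (spaces, tabs, etc.).
Text: 'bag cat sun pot red'
This text has 5 words separated by spaces.
Number of spaces = number of words - 1 = 5 - 1 = 4

4


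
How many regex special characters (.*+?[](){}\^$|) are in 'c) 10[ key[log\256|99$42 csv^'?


Regex special characters are: . * + ? [ ] ( ) { } \ ^ $ |
Scanning 'c) 10[ key[log\256|99$42 csv^':
  pos 1: ')' -> SPECIAL
  pos 5: '[' -> SPECIAL
  pos 10: '[' -> SPECIAL
  pos 14: '\' -> SPECIAL
  pos 18: '|' -> SPECIAL
  pos 21: '$' -> SPECIAL
  pos 28: '^' -> SPECIAL
Special chars found: [')', '[', '[', '\\', '|', '$', '^']
Total: 7

7


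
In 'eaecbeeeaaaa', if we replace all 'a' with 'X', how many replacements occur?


re.sub('a', 'X', text) replaces every occurrence of 'a' with 'X'.
Text: 'eaecbeeeaaaa'
Scanning for 'a':
  pos 1: 'a' -> replacement #1
  pos 8: 'a' -> replacement #2
  pos 9: 'a' -> replacement #3
  pos 10: 'a' -> replacement #4
  pos 11: 'a' -> replacement #5
Total replacements: 5

5


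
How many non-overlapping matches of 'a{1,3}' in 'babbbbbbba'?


Pattern 'a{1,3}' matches between 1 and 3 consecutive a's (greedy).
String: 'babbbbbbba'
Finding runs of a's and applying greedy matching:
  Run at pos 1: 'a' (length 1)
  Run at pos 9: 'a' (length 1)
Matches: ['a', 'a']
Count: 2

2


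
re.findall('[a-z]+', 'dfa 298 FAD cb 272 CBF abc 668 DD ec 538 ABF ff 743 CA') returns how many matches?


Pattern '[a-z]+' finds one or more lowercase letters.
Text: 'dfa 298 FAD cb 272 CBF abc 668 DD ec 538 ABF ff 743 CA'
Scanning for matches:
  Match 1: 'dfa'
  Match 2: 'cb'
  Match 3: 'abc'
  Match 4: 'ec'
  Match 5: 'ff'
Total matches: 5

5


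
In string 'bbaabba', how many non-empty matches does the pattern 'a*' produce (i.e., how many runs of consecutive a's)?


Pattern 'a*' matches zero or more a's. We want non-empty runs of consecutive a's.
String: 'bbaabba'
Walking through the string to find runs of a's:
  Run 1: positions 2-3 -> 'aa'
  Run 2: positions 6-6 -> 'a'
Non-empty runs found: ['aa', 'a']
Count: 2

2


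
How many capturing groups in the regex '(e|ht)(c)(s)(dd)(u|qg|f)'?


To count capturing groups, count each '(' that starts a group.
Pattern: '(e|ht)(c)(s)(dd)(u|qg|f)'
Walking through the pattern:
  Position 0: '(' -> group #1
  Position 6: '(' -> group #2
  Position 9: '(' -> group #3
  Position 12: '(' -> group #4
  Position 16: '(' -> group #5
Total capturing groups: 5

5


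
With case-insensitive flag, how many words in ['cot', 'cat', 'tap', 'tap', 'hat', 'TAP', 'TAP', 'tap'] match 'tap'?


Case-insensitive matching: compare each word's lowercase form to 'tap'.
  'cot' -> lower='cot' -> no
  'cat' -> lower='cat' -> no
  'tap' -> lower='tap' -> MATCH
  'tap' -> lower='tap' -> MATCH
  'hat' -> lower='hat' -> no
  'TAP' -> lower='tap' -> MATCH
  'TAP' -> lower='tap' -> MATCH
  'tap' -> lower='tap' -> MATCH
Matches: ['tap', 'tap', 'TAP', 'TAP', 'tap']
Count: 5

5


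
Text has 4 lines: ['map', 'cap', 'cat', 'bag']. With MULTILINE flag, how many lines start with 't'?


With MULTILINE flag, ^ matches the start of each line.
Lines: ['map', 'cap', 'cat', 'bag']
Checking which lines start with 't':
  Line 1: 'map' -> no
  Line 2: 'cap' -> no
  Line 3: 'cat' -> no
  Line 4: 'bag' -> no
Matching lines: []
Count: 0

0


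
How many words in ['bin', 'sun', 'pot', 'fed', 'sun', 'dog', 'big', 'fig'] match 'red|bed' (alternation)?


Alternation 'red|bed' matches either 'red' or 'bed'.
Checking each word:
  'bin' -> no
  'sun' -> no
  'pot' -> no
  'fed' -> no
  'sun' -> no
  'dog' -> no
  'big' -> no
  'fig' -> no
Matches: []
Count: 0

0


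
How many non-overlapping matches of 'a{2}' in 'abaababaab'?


Pattern 'a{2}' matches exactly 2 consecutive a's (greedy, non-overlapping).
String: 'abaababaab'
Scanning for runs of a's:
  Run at pos 0: 'a' (length 1) -> 0 match(es)
  Run at pos 2: 'aa' (length 2) -> 1 match(es)
  Run at pos 5: 'a' (length 1) -> 0 match(es)
  Run at pos 7: 'aa' (length 2) -> 1 match(es)
Matches found: ['aa', 'aa']
Total: 2

2


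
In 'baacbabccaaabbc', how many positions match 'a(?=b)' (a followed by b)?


Lookahead 'a(?=b)' matches 'a' only when followed by 'b'.
String: 'baacbabccaaabbc'
Checking each position where char is 'a':
  pos 1: 'a' -> no (next='a')
  pos 2: 'a' -> no (next='c')
  pos 5: 'a' -> MATCH (next='b')
  pos 9: 'a' -> no (next='a')
  pos 10: 'a' -> no (next='a')
  pos 11: 'a' -> MATCH (next='b')
Matching positions: [5, 11]
Count: 2

2


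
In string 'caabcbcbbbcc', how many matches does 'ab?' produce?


Pattern 'ab?' matches 'a' optionally followed by 'b'.
String: 'caabcbcbbbcc'
Scanning left to right for 'a' then checking next char:
  Match 1: 'a' (a not followed by b)
  Match 2: 'ab' (a followed by b)
Total matches: 2

2


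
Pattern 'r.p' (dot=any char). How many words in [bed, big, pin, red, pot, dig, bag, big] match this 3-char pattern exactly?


Pattern 'r.p' means: starts with 'r', any single char, ends with 'p'.
Checking each word (must be exactly 3 chars):
  'bed' (len=3): no
  'big' (len=3): no
  'pin' (len=3): no
  'red' (len=3): no
  'pot' (len=3): no
  'dig' (len=3): no
  'bag' (len=3): no
  'big' (len=3): no
Matching words: []
Total: 0

0


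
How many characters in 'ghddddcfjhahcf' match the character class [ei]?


Character class [ei] matches any of: {e, i}
Scanning string 'ghddddcfjhahcf' character by character:
  pos 0: 'g' -> no
  pos 1: 'h' -> no
  pos 2: 'd' -> no
  pos 3: 'd' -> no
  pos 4: 'd' -> no
  pos 5: 'd' -> no
  pos 6: 'c' -> no
  pos 7: 'f' -> no
  pos 8: 'j' -> no
  pos 9: 'h' -> no
  pos 10: 'a' -> no
  pos 11: 'h' -> no
  pos 12: 'c' -> no
  pos 13: 'f' -> no
Total matches: 0

0


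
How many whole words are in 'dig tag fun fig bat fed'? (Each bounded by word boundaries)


Word boundaries (\b) mark the start/end of each word.
Text: 'dig tag fun fig bat fed'
Splitting by whitespace:
  Word 1: 'dig'
  Word 2: 'tag'
  Word 3: 'fun'
  Word 4: 'fig'
  Word 5: 'bat'
  Word 6: 'fed'
Total whole words: 6

6


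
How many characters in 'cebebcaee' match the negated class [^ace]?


Negated class [^ace] matches any char NOT in {a, c, e}
Scanning 'cebebcaee':
  pos 0: 'c' -> no (excluded)
  pos 1: 'e' -> no (excluded)
  pos 2: 'b' -> MATCH
  pos 3: 'e' -> no (excluded)
  pos 4: 'b' -> MATCH
  pos 5: 'c' -> no (excluded)
  pos 6: 'a' -> no (excluded)
  pos 7: 'e' -> no (excluded)
  pos 8: 'e' -> no (excluded)
Total matches: 2

2


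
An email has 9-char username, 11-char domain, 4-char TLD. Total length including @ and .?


An email address has format: username@domain.tld
Username length: 9
'@' character: 1
Domain length: 11
'.' character: 1
TLD length: 4
Total = 9 + 1 + 11 + 1 + 4 = 26

26


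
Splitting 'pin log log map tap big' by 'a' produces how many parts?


Splitting by 'a' breaks the string at each occurrence of the separator.
Text: 'pin log log map tap big'
Parts after split:
  Part 1: 'pin log log m'
  Part 2: 'p t'
  Part 3: 'p big'
Total parts: 3

3


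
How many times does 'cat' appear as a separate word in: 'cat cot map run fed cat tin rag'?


Scanning each word for exact match 'cat':
  Word 1: 'cat' -> MATCH
  Word 2: 'cot' -> no
  Word 3: 'map' -> no
  Word 4: 'run' -> no
  Word 5: 'fed' -> no
  Word 6: 'cat' -> MATCH
  Word 7: 'tin' -> no
  Word 8: 'rag' -> no
Total matches: 2

2


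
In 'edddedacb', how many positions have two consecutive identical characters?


Looking for consecutive identical characters in 'edddedacb':
  pos 0-1: 'e' vs 'd' -> different
  pos 1-2: 'd' vs 'd' -> MATCH ('dd')
  pos 2-3: 'd' vs 'd' -> MATCH ('dd')
  pos 3-4: 'd' vs 'e' -> different
  pos 4-5: 'e' vs 'd' -> different
  pos 5-6: 'd' vs 'a' -> different
  pos 6-7: 'a' vs 'c' -> different
  pos 7-8: 'c' vs 'b' -> different
Consecutive identical pairs: ['dd', 'dd']
Count: 2

2


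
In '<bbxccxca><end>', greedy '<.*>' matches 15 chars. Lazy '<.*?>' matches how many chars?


Greedy '<.*>' tries to match as MUCH as possible.
Lazy '<.*?>' tries to match as LITTLE as possible.

String: '<bbxccxca><end>'
Greedy '<.*>' starts at first '<' and extends to the LAST '>': '<bbxccxca><end>' (15 chars)
Lazy '<.*?>' starts at first '<' and stops at the FIRST '>': '<bbxccxca>' (10 chars)

10


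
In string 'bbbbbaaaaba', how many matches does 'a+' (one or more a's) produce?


Pattern 'a+' matches one or more consecutive a's.
String: 'bbbbbaaaaba'
Scanning for runs of a:
  Match 1: 'aaaa' (length 4)
  Match 2: 'a' (length 1)
Total matches: 2

2


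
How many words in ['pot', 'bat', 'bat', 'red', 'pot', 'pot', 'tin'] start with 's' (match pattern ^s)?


Pattern ^s anchors to start of word. Check which words begin with 's':
  'pot' -> no
  'bat' -> no
  'bat' -> no
  'red' -> no
  'pot' -> no
  'pot' -> no
  'tin' -> no
Matching words: []
Count: 0

0


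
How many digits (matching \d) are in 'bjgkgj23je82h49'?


\d matches any digit 0-9.
Scanning 'bjgkgj23je82h49':
  pos 6: '2' -> DIGIT
  pos 7: '3' -> DIGIT
  pos 10: '8' -> DIGIT
  pos 11: '2' -> DIGIT
  pos 13: '4' -> DIGIT
  pos 14: '9' -> DIGIT
Digits found: ['2', '3', '8', '2', '4', '9']
Total: 6

6


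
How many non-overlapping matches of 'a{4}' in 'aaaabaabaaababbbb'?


Pattern 'a{4}' matches exactly 4 consecutive a's (greedy, non-overlapping).
String: 'aaaabaabaaababbbb'
Scanning for runs of a's:
  Run at pos 0: 'aaaa' (length 4) -> 1 match(es)
  Run at pos 5: 'aa' (length 2) -> 0 match(es)
  Run at pos 8: 'aaa' (length 3) -> 0 match(es)
  Run at pos 12: 'a' (length 1) -> 0 match(es)
Matches found: ['aaaa']
Total: 1

1


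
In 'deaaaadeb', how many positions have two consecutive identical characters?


Looking for consecutive identical characters in 'deaaaadeb':
  pos 0-1: 'd' vs 'e' -> different
  pos 1-2: 'e' vs 'a' -> different
  pos 2-3: 'a' vs 'a' -> MATCH ('aa')
  pos 3-4: 'a' vs 'a' -> MATCH ('aa')
  pos 4-5: 'a' vs 'a' -> MATCH ('aa')
  pos 5-6: 'a' vs 'd' -> different
  pos 6-7: 'd' vs 'e' -> different
  pos 7-8: 'e' vs 'b' -> different
Consecutive identical pairs: ['aa', 'aa', 'aa']
Count: 3

3


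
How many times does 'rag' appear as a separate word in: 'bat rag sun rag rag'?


Scanning each word for exact match 'rag':
  Word 1: 'bat' -> no
  Word 2: 'rag' -> MATCH
  Word 3: 'sun' -> no
  Word 4: 'rag' -> MATCH
  Word 5: 'rag' -> MATCH
Total matches: 3

3


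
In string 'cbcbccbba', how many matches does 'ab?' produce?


Pattern 'ab?' matches 'a' optionally followed by 'b'.
String: 'cbcbccbba'
Scanning left to right for 'a' then checking next char:
  Match 1: 'a' (a not followed by b)
Total matches: 1

1


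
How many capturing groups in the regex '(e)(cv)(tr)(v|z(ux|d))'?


To count capturing groups, count each '(' that starts a group.
Pattern: '(e)(cv)(tr)(v|z(ux|d))'
Walking through the pattern:
  Position 0: '(' -> group #1
  Position 3: '(' -> group #2
  Position 7: '(' -> group #3
  Position 11: '(' -> group #4
  Position 15: '(' -> group #5
Total capturing groups: 5

5


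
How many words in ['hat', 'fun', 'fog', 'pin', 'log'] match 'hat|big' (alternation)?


Alternation 'hat|big' matches either 'hat' or 'big'.
Checking each word:
  'hat' -> MATCH
  'fun' -> no
  'fog' -> no
  'pin' -> no
  'log' -> no
Matches: ['hat']
Count: 1

1


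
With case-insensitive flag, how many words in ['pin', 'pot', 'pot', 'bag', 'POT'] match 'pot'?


Case-insensitive matching: compare each word's lowercase form to 'pot'.
  'pin' -> lower='pin' -> no
  'pot' -> lower='pot' -> MATCH
  'pot' -> lower='pot' -> MATCH
  'bag' -> lower='bag' -> no
  'POT' -> lower='pot' -> MATCH
Matches: ['pot', 'pot', 'POT']
Count: 3

3


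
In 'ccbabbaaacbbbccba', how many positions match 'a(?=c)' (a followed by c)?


Lookahead 'a(?=c)' matches 'a' only when followed by 'c'.
String: 'ccbabbaaacbbbccba'
Checking each position where char is 'a':
  pos 3: 'a' -> no (next='b')
  pos 6: 'a' -> no (next='a')
  pos 7: 'a' -> no (next='a')
  pos 8: 'a' -> MATCH (next='c')
Matching positions: [8]
Count: 1

1


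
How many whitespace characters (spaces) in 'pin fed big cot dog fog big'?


\s matches whitespace characters (spaces, tabs, etc.).
Text: 'pin fed big cot dog fog big'
This text has 7 words separated by spaces.
Number of spaces = number of words - 1 = 7 - 1 = 6

6


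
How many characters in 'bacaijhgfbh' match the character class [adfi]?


Character class [adfi] matches any of: {a, d, f, i}
Scanning string 'bacaijhgfbh' character by character:
  pos 0: 'b' -> no
  pos 1: 'a' -> MATCH
  pos 2: 'c' -> no
  pos 3: 'a' -> MATCH
  pos 4: 'i' -> MATCH
  pos 5: 'j' -> no
  pos 6: 'h' -> no
  pos 7: 'g' -> no
  pos 8: 'f' -> MATCH
  pos 9: 'b' -> no
  pos 10: 'h' -> no
Total matches: 4

4


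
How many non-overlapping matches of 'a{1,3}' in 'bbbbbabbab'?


Pattern 'a{1,3}' matches between 1 and 3 consecutive a's (greedy).
String: 'bbbbbabbab'
Finding runs of a's and applying greedy matching:
  Run at pos 5: 'a' (length 1)
  Run at pos 8: 'a' (length 1)
Matches: ['a', 'a']
Count: 2

2


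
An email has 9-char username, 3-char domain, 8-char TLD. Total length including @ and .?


An email address has format: username@domain.tld
Username length: 9
'@' character: 1
Domain length: 3
'.' character: 1
TLD length: 8
Total = 9 + 1 + 3 + 1 + 8 = 22

22


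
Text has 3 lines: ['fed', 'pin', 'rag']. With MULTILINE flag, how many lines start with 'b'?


With MULTILINE flag, ^ matches the start of each line.
Lines: ['fed', 'pin', 'rag']
Checking which lines start with 'b':
  Line 1: 'fed' -> no
  Line 2: 'pin' -> no
  Line 3: 'rag' -> no
Matching lines: []
Count: 0

0


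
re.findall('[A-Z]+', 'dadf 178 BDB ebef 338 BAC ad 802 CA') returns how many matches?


Pattern '[A-Z]+' finds one or more uppercase letters.
Text: 'dadf 178 BDB ebef 338 BAC ad 802 CA'
Scanning for matches:
  Match 1: 'BDB'
  Match 2: 'BAC'
  Match 3: 'CA'
Total matches: 3

3


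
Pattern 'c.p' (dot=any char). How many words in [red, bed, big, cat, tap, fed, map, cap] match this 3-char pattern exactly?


Pattern 'c.p' means: starts with 'c', any single char, ends with 'p'.
Checking each word (must be exactly 3 chars):
  'red' (len=3): no
  'bed' (len=3): no
  'big' (len=3): no
  'cat' (len=3): no
  'tap' (len=3): no
  'fed' (len=3): no
  'map' (len=3): no
  'cap' (len=3): MATCH
Matching words: ['cap']
Total: 1

1


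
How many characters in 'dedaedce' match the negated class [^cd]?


Negated class [^cd] matches any char NOT in {c, d}
Scanning 'dedaedce':
  pos 0: 'd' -> no (excluded)
  pos 1: 'e' -> MATCH
  pos 2: 'd' -> no (excluded)
  pos 3: 'a' -> MATCH
  pos 4: 'e' -> MATCH
  pos 5: 'd' -> no (excluded)
  pos 6: 'c' -> no (excluded)
  pos 7: 'e' -> MATCH
Total matches: 4

4


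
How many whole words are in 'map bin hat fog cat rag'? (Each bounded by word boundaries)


Word boundaries (\b) mark the start/end of each word.
Text: 'map bin hat fog cat rag'
Splitting by whitespace:
  Word 1: 'map'
  Word 2: 'bin'
  Word 3: 'hat'
  Word 4: 'fog'
  Word 5: 'cat'
  Word 6: 'rag'
Total whole words: 6

6


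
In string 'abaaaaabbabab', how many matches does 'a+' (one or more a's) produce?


Pattern 'a+' matches one or more consecutive a's.
String: 'abaaaaabbabab'
Scanning for runs of a:
  Match 1: 'a' (length 1)
  Match 2: 'aaaaa' (length 5)
  Match 3: 'a' (length 1)
  Match 4: 'a' (length 1)
Total matches: 4

4


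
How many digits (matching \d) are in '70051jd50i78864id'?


\d matches any digit 0-9.
Scanning '70051jd50i78864id':
  pos 0: '7' -> DIGIT
  pos 1: '0' -> DIGIT
  pos 2: '0' -> DIGIT
  pos 3: '5' -> DIGIT
  pos 4: '1' -> DIGIT
  pos 7: '5' -> DIGIT
  pos 8: '0' -> DIGIT
  pos 10: '7' -> DIGIT
  pos 11: '8' -> DIGIT
  pos 12: '8' -> DIGIT
  pos 13: '6' -> DIGIT
  pos 14: '4' -> DIGIT
Digits found: ['7', '0', '0', '5', '1', '5', '0', '7', '8', '8', '6', '4']
Total: 12

12


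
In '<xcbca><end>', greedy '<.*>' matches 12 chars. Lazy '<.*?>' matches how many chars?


Greedy '<.*>' tries to match as MUCH as possible.
Lazy '<.*?>' tries to match as LITTLE as possible.

String: '<xcbca><end>'
Greedy '<.*>' starts at first '<' and extends to the LAST '>': '<xcbca><end>' (12 chars)
Lazy '<.*?>' starts at first '<' and stops at the FIRST '>': '<xcbca>' (7 chars)

7


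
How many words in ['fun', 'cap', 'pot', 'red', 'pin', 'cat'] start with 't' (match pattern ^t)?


Pattern ^t anchors to start of word. Check which words begin with 't':
  'fun' -> no
  'cap' -> no
  'pot' -> no
  'red' -> no
  'pin' -> no
  'cat' -> no
Matching words: []
Count: 0

0


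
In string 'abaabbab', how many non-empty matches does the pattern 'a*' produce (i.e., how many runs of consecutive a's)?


Pattern 'a*' matches zero or more a's. We want non-empty runs of consecutive a's.
String: 'abaabbab'
Walking through the string to find runs of a's:
  Run 1: positions 0-0 -> 'a'
  Run 2: positions 2-3 -> 'aa'
  Run 3: positions 6-6 -> 'a'
Non-empty runs found: ['a', 'aa', 'a']
Count: 3

3


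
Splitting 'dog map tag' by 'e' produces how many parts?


Splitting by 'e' breaks the string at each occurrence of the separator.
Text: 'dog map tag'
Parts after split:
  Part 1: 'dog map tag'
Total parts: 1

1


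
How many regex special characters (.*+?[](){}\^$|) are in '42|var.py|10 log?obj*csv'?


Regex special characters are: . * + ? [ ] ( ) { } \ ^ $ |
Scanning '42|var.py|10 log?obj*csv':
  pos 2: '|' -> SPECIAL
  pos 6: '.' -> SPECIAL
  pos 9: '|' -> SPECIAL
  pos 16: '?' -> SPECIAL
  pos 20: '*' -> SPECIAL
Special chars found: ['|', '.', '|', '?', '*']
Total: 5

5


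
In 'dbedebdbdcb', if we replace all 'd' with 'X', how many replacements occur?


re.sub('d', 'X', text) replaces every occurrence of 'd' with 'X'.
Text: 'dbedebdbdcb'
Scanning for 'd':
  pos 0: 'd' -> replacement #1
  pos 3: 'd' -> replacement #2
  pos 6: 'd' -> replacement #3
  pos 8: 'd' -> replacement #4
Total replacements: 4

4


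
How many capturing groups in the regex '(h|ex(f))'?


To count capturing groups, count each '(' that starts a group.
Pattern: '(h|ex(f))'
Walking through the pattern:
  Position 0: '(' -> group #1
  Position 5: '(' -> group #2
Total capturing groups: 2

2


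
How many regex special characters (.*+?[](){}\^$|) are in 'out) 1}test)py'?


Regex special characters are: . * + ? [ ] ( ) { } \ ^ $ |
Scanning 'out) 1}test)py':
  pos 3: ')' -> SPECIAL
  pos 6: '}' -> SPECIAL
  pos 11: ')' -> SPECIAL
Special chars found: [')', '}', ')']
Total: 3

3


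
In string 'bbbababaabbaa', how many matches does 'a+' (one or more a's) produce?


Pattern 'a+' matches one or more consecutive a's.
String: 'bbbababaabbaa'
Scanning for runs of a:
  Match 1: 'a' (length 1)
  Match 2: 'a' (length 1)
  Match 3: 'aa' (length 2)
  Match 4: 'aa' (length 2)
Total matches: 4

4


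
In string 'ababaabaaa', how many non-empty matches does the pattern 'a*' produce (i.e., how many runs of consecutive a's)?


Pattern 'a*' matches zero or more a's. We want non-empty runs of consecutive a's.
String: 'ababaabaaa'
Walking through the string to find runs of a's:
  Run 1: positions 0-0 -> 'a'
  Run 2: positions 2-2 -> 'a'
  Run 3: positions 4-5 -> 'aa'
  Run 4: positions 7-9 -> 'aaa'
Non-empty runs found: ['a', 'a', 'aa', 'aaa']
Count: 4

4


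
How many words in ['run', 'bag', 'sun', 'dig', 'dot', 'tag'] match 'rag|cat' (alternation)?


Alternation 'rag|cat' matches either 'rag' or 'cat'.
Checking each word:
  'run' -> no
  'bag' -> no
  'sun' -> no
  'dig' -> no
  'dot' -> no
  'tag' -> no
Matches: []
Count: 0

0


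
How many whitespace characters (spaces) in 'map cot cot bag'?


\s matches whitespace characters (spaces, tabs, etc.).
Text: 'map cot cot bag'
This text has 4 words separated by spaces.
Number of spaces = number of words - 1 = 4 - 1 = 3

3


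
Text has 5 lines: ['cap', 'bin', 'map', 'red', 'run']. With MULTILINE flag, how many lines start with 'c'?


With MULTILINE flag, ^ matches the start of each line.
Lines: ['cap', 'bin', 'map', 'red', 'run']
Checking which lines start with 'c':
  Line 1: 'cap' -> MATCH
  Line 2: 'bin' -> no
  Line 3: 'map' -> no
  Line 4: 'red' -> no
  Line 5: 'run' -> no
Matching lines: ['cap']
Count: 1

1


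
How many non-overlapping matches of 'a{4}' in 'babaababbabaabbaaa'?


Pattern 'a{4}' matches exactly 4 consecutive a's (greedy, non-overlapping).
String: 'babaababbabaabbaaa'
Scanning for runs of a's:
  Run at pos 1: 'a' (length 1) -> 0 match(es)
  Run at pos 3: 'aa' (length 2) -> 0 match(es)
  Run at pos 6: 'a' (length 1) -> 0 match(es)
  Run at pos 9: 'a' (length 1) -> 0 match(es)
  Run at pos 11: 'aa' (length 2) -> 0 match(es)
  Run at pos 15: 'aaa' (length 3) -> 0 match(es)
Matches found: []
Total: 0

0


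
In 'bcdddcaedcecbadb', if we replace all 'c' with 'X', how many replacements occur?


re.sub('c', 'X', text) replaces every occurrence of 'c' with 'X'.
Text: 'bcdddcaedcecbadb'
Scanning for 'c':
  pos 1: 'c' -> replacement #1
  pos 5: 'c' -> replacement #2
  pos 9: 'c' -> replacement #3
  pos 11: 'c' -> replacement #4
Total replacements: 4

4


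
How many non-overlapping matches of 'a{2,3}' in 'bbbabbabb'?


Pattern 'a{2,3}' matches between 2 and 3 consecutive a's (greedy).
String: 'bbbabbabb'
Finding runs of a's and applying greedy matching:
  Run at pos 3: 'a' (length 1)
  Run at pos 6: 'a' (length 1)
Matches: []
Count: 0

0


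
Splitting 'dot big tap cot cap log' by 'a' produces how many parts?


Splitting by 'a' breaks the string at each occurrence of the separator.
Text: 'dot big tap cot cap log'
Parts after split:
  Part 1: 'dot big t'
  Part 2: 'p cot c'
  Part 3: 'p log'
Total parts: 3

3


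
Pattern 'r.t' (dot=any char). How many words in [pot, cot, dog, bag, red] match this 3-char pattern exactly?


Pattern 'r.t' means: starts with 'r', any single char, ends with 't'.
Checking each word (must be exactly 3 chars):
  'pot' (len=3): no
  'cot' (len=3): no
  'dog' (len=3): no
  'bag' (len=3): no
  'red' (len=3): no
Matching words: []
Total: 0

0


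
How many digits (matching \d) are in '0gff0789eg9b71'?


\d matches any digit 0-9.
Scanning '0gff0789eg9b71':
  pos 0: '0' -> DIGIT
  pos 4: '0' -> DIGIT
  pos 5: '7' -> DIGIT
  pos 6: '8' -> DIGIT
  pos 7: '9' -> DIGIT
  pos 10: '9' -> DIGIT
  pos 12: '7' -> DIGIT
  pos 13: '1' -> DIGIT
Digits found: ['0', '0', '7', '8', '9', '9', '7', '1']
Total: 8

8


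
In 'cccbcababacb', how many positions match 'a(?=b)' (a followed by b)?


Lookahead 'a(?=b)' matches 'a' only when followed by 'b'.
String: 'cccbcababacb'
Checking each position where char is 'a':
  pos 5: 'a' -> MATCH (next='b')
  pos 7: 'a' -> MATCH (next='b')
  pos 9: 'a' -> no (next='c')
Matching positions: [5, 7]
Count: 2

2


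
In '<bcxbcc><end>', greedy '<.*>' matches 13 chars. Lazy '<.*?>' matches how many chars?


Greedy '<.*>' tries to match as MUCH as possible.
Lazy '<.*?>' tries to match as LITTLE as possible.

String: '<bcxbcc><end>'
Greedy '<.*>' starts at first '<' and extends to the LAST '>': '<bcxbcc><end>' (13 chars)
Lazy '<.*?>' starts at first '<' and stops at the FIRST '>': '<bcxbcc>' (8 chars)

8


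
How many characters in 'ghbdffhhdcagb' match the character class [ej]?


Character class [ej] matches any of: {e, j}
Scanning string 'ghbdffhhdcagb' character by character:
  pos 0: 'g' -> no
  pos 1: 'h' -> no
  pos 2: 'b' -> no
  pos 3: 'd' -> no
  pos 4: 'f' -> no
  pos 5: 'f' -> no
  pos 6: 'h' -> no
  pos 7: 'h' -> no
  pos 8: 'd' -> no
  pos 9: 'c' -> no
  pos 10: 'a' -> no
  pos 11: 'g' -> no
  pos 12: 'b' -> no
Total matches: 0

0


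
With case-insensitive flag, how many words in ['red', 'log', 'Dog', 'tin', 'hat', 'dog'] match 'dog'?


Case-insensitive matching: compare each word's lowercase form to 'dog'.
  'red' -> lower='red' -> no
  'log' -> lower='log' -> no
  'Dog' -> lower='dog' -> MATCH
  'tin' -> lower='tin' -> no
  'hat' -> lower='hat' -> no
  'dog' -> lower='dog' -> MATCH
Matches: ['Dog', 'dog']
Count: 2

2


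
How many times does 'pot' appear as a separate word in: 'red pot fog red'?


Scanning each word for exact match 'pot':
  Word 1: 'red' -> no
  Word 2: 'pot' -> MATCH
  Word 3: 'fog' -> no
  Word 4: 'red' -> no
Total matches: 1

1


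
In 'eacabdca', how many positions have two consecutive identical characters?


Looking for consecutive identical characters in 'eacabdca':
  pos 0-1: 'e' vs 'a' -> different
  pos 1-2: 'a' vs 'c' -> different
  pos 2-3: 'c' vs 'a' -> different
  pos 3-4: 'a' vs 'b' -> different
  pos 4-5: 'b' vs 'd' -> different
  pos 5-6: 'd' vs 'c' -> different
  pos 6-7: 'c' vs 'a' -> different
Consecutive identical pairs: []
Count: 0

0


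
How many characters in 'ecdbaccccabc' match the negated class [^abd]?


Negated class [^abd] matches any char NOT in {a, b, d}
Scanning 'ecdbaccccabc':
  pos 0: 'e' -> MATCH
  pos 1: 'c' -> MATCH
  pos 2: 'd' -> no (excluded)
  pos 3: 'b' -> no (excluded)
  pos 4: 'a' -> no (excluded)
  pos 5: 'c' -> MATCH
  pos 6: 'c' -> MATCH
  pos 7: 'c' -> MATCH
  pos 8: 'c' -> MATCH
  pos 9: 'a' -> no (excluded)
  pos 10: 'b' -> no (excluded)
  pos 11: 'c' -> MATCH
Total matches: 7

7


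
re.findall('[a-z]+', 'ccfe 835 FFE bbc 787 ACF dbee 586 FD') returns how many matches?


Pattern '[a-z]+' finds one or more lowercase letters.
Text: 'ccfe 835 FFE bbc 787 ACF dbee 586 FD'
Scanning for matches:
  Match 1: 'ccfe'
  Match 2: 'bbc'
  Match 3: 'dbee'
Total matches: 3

3


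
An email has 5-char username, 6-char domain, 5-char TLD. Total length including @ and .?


An email address has format: username@domain.tld
Username length: 5
'@' character: 1
Domain length: 6
'.' character: 1
TLD length: 5
Total = 5 + 1 + 6 + 1 + 5 = 18

18


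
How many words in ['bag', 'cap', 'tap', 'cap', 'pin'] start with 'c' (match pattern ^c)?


Pattern ^c anchors to start of word. Check which words begin with 'c':
  'bag' -> no
  'cap' -> MATCH (starts with 'c')
  'tap' -> no
  'cap' -> MATCH (starts with 'c')
  'pin' -> no
Matching words: ['cap', 'cap']
Count: 2

2


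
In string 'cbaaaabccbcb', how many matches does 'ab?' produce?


Pattern 'ab?' matches 'a' optionally followed by 'b'.
String: 'cbaaaabccbcb'
Scanning left to right for 'a' then checking next char:
  Match 1: 'a' (a not followed by b)
  Match 2: 'a' (a not followed by b)
  Match 3: 'a' (a not followed by b)
  Match 4: 'ab' (a followed by b)
Total matches: 4

4


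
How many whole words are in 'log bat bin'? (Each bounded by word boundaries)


Word boundaries (\b) mark the start/end of each word.
Text: 'log bat bin'
Splitting by whitespace:
  Word 1: 'log'
  Word 2: 'bat'
  Word 3: 'bin'
Total whole words: 3

3


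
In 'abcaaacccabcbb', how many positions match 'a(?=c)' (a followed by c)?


Lookahead 'a(?=c)' matches 'a' only when followed by 'c'.
String: 'abcaaacccabcbb'
Checking each position where char is 'a':
  pos 0: 'a' -> no (next='b')
  pos 3: 'a' -> no (next='a')
  pos 4: 'a' -> no (next='a')
  pos 5: 'a' -> MATCH (next='c')
  pos 9: 'a' -> no (next='b')
Matching positions: [5]
Count: 1

1


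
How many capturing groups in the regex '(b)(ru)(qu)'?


To count capturing groups, count each '(' that starts a group.
Pattern: '(b)(ru)(qu)'
Walking through the pattern:
  Position 0: '(' -> group #1
  Position 3: '(' -> group #2
  Position 7: '(' -> group #3
Total capturing groups: 3

3


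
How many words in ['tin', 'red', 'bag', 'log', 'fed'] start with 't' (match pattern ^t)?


Pattern ^t anchors to start of word. Check which words begin with 't':
  'tin' -> MATCH (starts with 't')
  'red' -> no
  'bag' -> no
  'log' -> no
  'fed' -> no
Matching words: ['tin']
Count: 1

1


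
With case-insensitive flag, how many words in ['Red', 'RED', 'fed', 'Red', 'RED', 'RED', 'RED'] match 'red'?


Case-insensitive matching: compare each word's lowercase form to 'red'.
  'Red' -> lower='red' -> MATCH
  'RED' -> lower='red' -> MATCH
  'fed' -> lower='fed' -> no
  'Red' -> lower='red' -> MATCH
  'RED' -> lower='red' -> MATCH
  'RED' -> lower='red' -> MATCH
  'RED' -> lower='red' -> MATCH
Matches: ['Red', 'RED', 'Red', 'RED', 'RED', 'RED']
Count: 6

6


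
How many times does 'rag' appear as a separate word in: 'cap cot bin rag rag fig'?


Scanning each word for exact match 'rag':
  Word 1: 'cap' -> no
  Word 2: 'cot' -> no
  Word 3: 'bin' -> no
  Word 4: 'rag' -> MATCH
  Word 5: 'rag' -> MATCH
  Word 6: 'fig' -> no
Total matches: 2

2


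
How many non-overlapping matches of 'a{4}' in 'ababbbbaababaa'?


Pattern 'a{4}' matches exactly 4 consecutive a's (greedy, non-overlapping).
String: 'ababbbbaababaa'
Scanning for runs of a's:
  Run at pos 0: 'a' (length 1) -> 0 match(es)
  Run at pos 2: 'a' (length 1) -> 0 match(es)
  Run at pos 7: 'aa' (length 2) -> 0 match(es)
  Run at pos 10: 'a' (length 1) -> 0 match(es)
  Run at pos 12: 'aa' (length 2) -> 0 match(es)
Matches found: []
Total: 0

0


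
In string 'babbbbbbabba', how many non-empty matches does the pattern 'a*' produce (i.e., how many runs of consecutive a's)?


Pattern 'a*' matches zero or more a's. We want non-empty runs of consecutive a's.
String: 'babbbbbbabba'
Walking through the string to find runs of a's:
  Run 1: positions 1-1 -> 'a'
  Run 2: positions 8-8 -> 'a'
  Run 3: positions 11-11 -> 'a'
Non-empty runs found: ['a', 'a', 'a']
Count: 3

3


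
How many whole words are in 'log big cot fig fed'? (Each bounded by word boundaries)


Word boundaries (\b) mark the start/end of each word.
Text: 'log big cot fig fed'
Splitting by whitespace:
  Word 1: 'log'
  Word 2: 'big'
  Word 3: 'cot'
  Word 4: 'fig'
  Word 5: 'fed'
Total whole words: 5

5


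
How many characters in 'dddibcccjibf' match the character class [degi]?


Character class [degi] matches any of: {d, e, g, i}
Scanning string 'dddibcccjibf' character by character:
  pos 0: 'd' -> MATCH
  pos 1: 'd' -> MATCH
  pos 2: 'd' -> MATCH
  pos 3: 'i' -> MATCH
  pos 4: 'b' -> no
  pos 5: 'c' -> no
  pos 6: 'c' -> no
  pos 7: 'c' -> no
  pos 8: 'j' -> no
  pos 9: 'i' -> MATCH
  pos 10: 'b' -> no
  pos 11: 'f' -> no
Total matches: 5

5


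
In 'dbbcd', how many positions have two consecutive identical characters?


Looking for consecutive identical characters in 'dbbcd':
  pos 0-1: 'd' vs 'b' -> different
  pos 1-2: 'b' vs 'b' -> MATCH ('bb')
  pos 2-3: 'b' vs 'c' -> different
  pos 3-4: 'c' vs 'd' -> different
Consecutive identical pairs: ['bb']
Count: 1

1


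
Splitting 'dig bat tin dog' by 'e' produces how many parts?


Splitting by 'e' breaks the string at each occurrence of the separator.
Text: 'dig bat tin dog'
Parts after split:
  Part 1: 'dig bat tin dog'
Total parts: 1

1


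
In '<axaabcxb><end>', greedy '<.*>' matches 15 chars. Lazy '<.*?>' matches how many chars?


Greedy '<.*>' tries to match as MUCH as possible.
Lazy '<.*?>' tries to match as LITTLE as possible.

String: '<axaabcxb><end>'
Greedy '<.*>' starts at first '<' and extends to the LAST '>': '<axaabcxb><end>' (15 chars)
Lazy '<.*?>' starts at first '<' and stops at the FIRST '>': '<axaabcxb>' (10 chars)

10


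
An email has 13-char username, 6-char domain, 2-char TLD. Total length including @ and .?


An email address has format: username@domain.tld
Username length: 13
'@' character: 1
Domain length: 6
'.' character: 1
TLD length: 2
Total = 13 + 1 + 6 + 1 + 2 = 23

23


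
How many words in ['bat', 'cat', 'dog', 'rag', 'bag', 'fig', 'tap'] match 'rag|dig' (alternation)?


Alternation 'rag|dig' matches either 'rag' or 'dig'.
Checking each word:
  'bat' -> no
  'cat' -> no
  'dog' -> no
  'rag' -> MATCH
  'bag' -> no
  'fig' -> no
  'tap' -> no
Matches: ['rag']
Count: 1

1


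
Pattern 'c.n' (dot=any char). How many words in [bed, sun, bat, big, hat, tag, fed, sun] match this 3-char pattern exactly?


Pattern 'c.n' means: starts with 'c', any single char, ends with 'n'.
Checking each word (must be exactly 3 chars):
  'bed' (len=3): no
  'sun' (len=3): no
  'bat' (len=3): no
  'big' (len=3): no
  'hat' (len=3): no
  'tag' (len=3): no
  'fed' (len=3): no
  'sun' (len=3): no
Matching words: []
Total: 0

0


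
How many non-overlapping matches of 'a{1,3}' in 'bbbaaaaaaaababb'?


Pattern 'a{1,3}' matches between 1 and 3 consecutive a's (greedy).
String: 'bbbaaaaaaaababb'
Finding runs of a's and applying greedy matching:
  Run at pos 3: 'aaaaaaaa' (length 8)
  Run at pos 12: 'a' (length 1)
Matches: ['aaa', 'aaa', 'aa', 'a']
Count: 4

4


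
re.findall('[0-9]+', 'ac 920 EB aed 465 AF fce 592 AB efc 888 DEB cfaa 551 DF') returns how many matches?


Pattern '[0-9]+' finds one or more digits.
Text: 'ac 920 EB aed 465 AF fce 592 AB efc 888 DEB cfaa 551 DF'
Scanning for matches:
  Match 1: '920'
  Match 2: '465'
  Match 3: '592'
  Match 4: '888'
  Match 5: '551'
Total matches: 5

5


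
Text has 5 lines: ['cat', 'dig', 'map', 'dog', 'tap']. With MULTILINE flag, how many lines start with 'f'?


With MULTILINE flag, ^ matches the start of each line.
Lines: ['cat', 'dig', 'map', 'dog', 'tap']
Checking which lines start with 'f':
  Line 1: 'cat' -> no
  Line 2: 'dig' -> no
  Line 3: 'map' -> no
  Line 4: 'dog' -> no
  Line 5: 'tap' -> no
Matching lines: []
Count: 0

0


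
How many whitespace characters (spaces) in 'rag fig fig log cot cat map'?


\s matches whitespace characters (spaces, tabs, etc.).
Text: 'rag fig fig log cot cat map'
This text has 7 words separated by spaces.
Number of spaces = number of words - 1 = 7 - 1 = 6

6


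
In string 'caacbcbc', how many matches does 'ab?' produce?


Pattern 'ab?' matches 'a' optionally followed by 'b'.
String: 'caacbcbc'
Scanning left to right for 'a' then checking next char:
  Match 1: 'a' (a not followed by b)
  Match 2: 'a' (a not followed by b)
Total matches: 2

2


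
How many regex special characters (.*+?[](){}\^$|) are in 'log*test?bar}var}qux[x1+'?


Regex special characters are: . * + ? [ ] ( ) { } \ ^ $ |
Scanning 'log*test?bar}var}qux[x1+':
  pos 3: '*' -> SPECIAL
  pos 8: '?' -> SPECIAL
  pos 12: '}' -> SPECIAL
  pos 16: '}' -> SPECIAL
  pos 20: '[' -> SPECIAL
  pos 23: '+' -> SPECIAL
Special chars found: ['*', '?', '}', '}', '[', '+']
Total: 6

6


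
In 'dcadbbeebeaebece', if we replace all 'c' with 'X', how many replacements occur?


re.sub('c', 'X', text) replaces every occurrence of 'c' with 'X'.
Text: 'dcadbbeebeaebece'
Scanning for 'c':
  pos 1: 'c' -> replacement #1
  pos 14: 'c' -> replacement #2
Total replacements: 2

2


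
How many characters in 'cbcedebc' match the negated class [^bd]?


Negated class [^bd] matches any char NOT in {b, d}
Scanning 'cbcedebc':
  pos 0: 'c' -> MATCH
  pos 1: 'b' -> no (excluded)
  pos 2: 'c' -> MATCH
  pos 3: 'e' -> MATCH
  pos 4: 'd' -> no (excluded)
  pos 5: 'e' -> MATCH
  pos 6: 'b' -> no (excluded)
  pos 7: 'c' -> MATCH
Total matches: 5

5


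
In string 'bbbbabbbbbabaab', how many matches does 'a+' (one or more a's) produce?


Pattern 'a+' matches one or more consecutive a's.
String: 'bbbbabbbbbabaab'
Scanning for runs of a:
  Match 1: 'a' (length 1)
  Match 2: 'a' (length 1)
  Match 3: 'aa' (length 2)
Total matches: 3

3


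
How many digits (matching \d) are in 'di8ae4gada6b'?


\d matches any digit 0-9.
Scanning 'di8ae4gada6b':
  pos 2: '8' -> DIGIT
  pos 5: '4' -> DIGIT
  pos 10: '6' -> DIGIT
Digits found: ['8', '4', '6']
Total: 3

3


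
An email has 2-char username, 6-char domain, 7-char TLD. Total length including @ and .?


An email address has format: username@domain.tld
Username length: 2
'@' character: 1
Domain length: 6
'.' character: 1
TLD length: 7
Total = 2 + 1 + 6 + 1 + 7 = 17

17


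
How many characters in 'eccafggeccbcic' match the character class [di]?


Character class [di] matches any of: {d, i}
Scanning string 'eccafggeccbcic' character by character:
  pos 0: 'e' -> no
  pos 1: 'c' -> no
  pos 2: 'c' -> no
  pos 3: 'a' -> no
  pos 4: 'f' -> no
  pos 5: 'g' -> no
  pos 6: 'g' -> no
  pos 7: 'e' -> no
  pos 8: 'c' -> no
  pos 9: 'c' -> no
  pos 10: 'b' -> no
  pos 11: 'c' -> no
  pos 12: 'i' -> MATCH
  pos 13: 'c' -> no
Total matches: 1

1


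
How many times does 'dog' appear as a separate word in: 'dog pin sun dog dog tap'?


Scanning each word for exact match 'dog':
  Word 1: 'dog' -> MATCH
  Word 2: 'pin' -> no
  Word 3: 'sun' -> no
  Word 4: 'dog' -> MATCH
  Word 5: 'dog' -> MATCH
  Word 6: 'tap' -> no
Total matches: 3

3


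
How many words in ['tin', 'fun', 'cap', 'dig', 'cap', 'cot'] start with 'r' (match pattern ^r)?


Pattern ^r anchors to start of word. Check which words begin with 'r':
  'tin' -> no
  'fun' -> no
  'cap' -> no
  'dig' -> no
  'cap' -> no
  'cot' -> no
Matching words: []
Count: 0

0


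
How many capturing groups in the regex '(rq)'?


To count capturing groups, count each '(' that starts a group.
Pattern: '(rq)'
Walking through the pattern:
  Position 0: '(' -> group #1
Total capturing groups: 1

1


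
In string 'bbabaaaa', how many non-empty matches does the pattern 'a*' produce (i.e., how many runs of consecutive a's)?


Pattern 'a*' matches zero or more a's. We want non-empty runs of consecutive a's.
String: 'bbabaaaa'
Walking through the string to find runs of a's:
  Run 1: positions 2-2 -> 'a'
  Run 2: positions 4-7 -> 'aaaa'
Non-empty runs found: ['a', 'aaaa']
Count: 2

2


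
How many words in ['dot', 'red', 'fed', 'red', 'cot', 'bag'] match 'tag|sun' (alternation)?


Alternation 'tag|sun' matches either 'tag' or 'sun'.
Checking each word:
  'dot' -> no
  'red' -> no
  'fed' -> no
  'red' -> no
  'cot' -> no
  'bag' -> no
Matches: []
Count: 0

0


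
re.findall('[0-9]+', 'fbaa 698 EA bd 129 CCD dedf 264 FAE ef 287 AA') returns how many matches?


Pattern '[0-9]+' finds one or more digits.
Text: 'fbaa 698 EA bd 129 CCD dedf 264 FAE ef 287 AA'
Scanning for matches:
  Match 1: '698'
  Match 2: '129'
  Match 3: '264'
  Match 4: '287'
Total matches: 4

4


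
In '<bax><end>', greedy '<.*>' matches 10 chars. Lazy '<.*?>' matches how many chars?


Greedy '<.*>' tries to match as MUCH as possible.
Lazy '<.*?>' tries to match as LITTLE as possible.

String: '<bax><end>'
Greedy '<.*>' starts at first '<' and extends to the LAST '>': '<bax><end>' (10 chars)
Lazy '<.*?>' starts at first '<' and stops at the FIRST '>': '<bax>' (5 chars)

5


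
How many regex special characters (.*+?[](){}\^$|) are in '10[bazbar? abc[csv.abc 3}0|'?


Regex special characters are: . * + ? [ ] ( ) { } \ ^ $ |
Scanning '10[bazbar? abc[csv.abc 3}0|':
  pos 2: '[' -> SPECIAL
  pos 9: '?' -> SPECIAL
  pos 14: '[' -> SPECIAL
  pos 18: '.' -> SPECIAL
  pos 24: '}' -> SPECIAL
  pos 26: '|' -> SPECIAL
Special chars found: ['[', '?', '[', '.', '}', '|']
Total: 6

6


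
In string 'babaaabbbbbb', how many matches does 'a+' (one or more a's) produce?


Pattern 'a+' matches one or more consecutive a's.
String: 'babaaabbbbbb'
Scanning for runs of a:
  Match 1: 'a' (length 1)
  Match 2: 'aaa' (length 3)
Total matches: 2

2


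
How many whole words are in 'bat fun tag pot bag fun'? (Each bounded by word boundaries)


Word boundaries (\b) mark the start/end of each word.
Text: 'bat fun tag pot bag fun'
Splitting by whitespace:
  Word 1: 'bat'
  Word 2: 'fun'
  Word 3: 'tag'
  Word 4: 'pot'
  Word 5: 'bag'
  Word 6: 'fun'
Total whole words: 6

6


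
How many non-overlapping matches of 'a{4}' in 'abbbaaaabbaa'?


Pattern 'a{4}' matches exactly 4 consecutive a's (greedy, non-overlapping).
String: 'abbbaaaabbaa'
Scanning for runs of a's:
  Run at pos 0: 'a' (length 1) -> 0 match(es)
  Run at pos 4: 'aaaa' (length 4) -> 1 match(es)
  Run at pos 10: 'aa' (length 2) -> 0 match(es)
Matches found: ['aaaa']
Total: 1

1


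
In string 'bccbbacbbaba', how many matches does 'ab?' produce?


Pattern 'ab?' matches 'a' optionally followed by 'b'.
String: 'bccbbacbbaba'
Scanning left to right for 'a' then checking next char:
  Match 1: 'a' (a not followed by b)
  Match 2: 'ab' (a followed by b)
  Match 3: 'a' (a not followed by b)
Total matches: 3

3
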